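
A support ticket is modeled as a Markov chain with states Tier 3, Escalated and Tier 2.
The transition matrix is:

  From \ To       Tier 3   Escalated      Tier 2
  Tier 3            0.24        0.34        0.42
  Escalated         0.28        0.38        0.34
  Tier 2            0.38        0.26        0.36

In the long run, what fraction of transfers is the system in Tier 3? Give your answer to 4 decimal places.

Let the stationary distribution be π with π = πP and π_1 + π_2 + π_3 = 1.
π_1 = 0.24·π_1 + 0.28·π_2 + 0.38·π_3
π_2 = 0.34·π_1 + 0.38·π_2 + 0.26·π_3
Solving with the normalization constraint gives π = (0.3050, 0.3232, 0.3718).
So the stationary probability of Tier 3 is 0.3050.

0.3050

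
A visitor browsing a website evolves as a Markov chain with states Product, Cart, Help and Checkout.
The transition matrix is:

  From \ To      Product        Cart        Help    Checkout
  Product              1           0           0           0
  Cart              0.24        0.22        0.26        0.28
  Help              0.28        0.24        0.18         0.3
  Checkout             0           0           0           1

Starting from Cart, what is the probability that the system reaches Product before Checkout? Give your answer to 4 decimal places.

Let h(s) be the probability of absorption at Product starting from transient state s. Then h(Product) = 1 and h(Checkout) = 0. By first-step analysis:
h(Cart) = 0.24·1 + 0.22·h(Cart) + 0.26·h(Help) + 0.28·0
h(Help) = 0.28·1 + 0.24·h(Cart) + 0.18·h(Help) + 0.3·0
Solving: h(Cart) = 0.4671, h(Help) = 0.4782.
Starting from Cart, the probability is 0.4671.

0.4671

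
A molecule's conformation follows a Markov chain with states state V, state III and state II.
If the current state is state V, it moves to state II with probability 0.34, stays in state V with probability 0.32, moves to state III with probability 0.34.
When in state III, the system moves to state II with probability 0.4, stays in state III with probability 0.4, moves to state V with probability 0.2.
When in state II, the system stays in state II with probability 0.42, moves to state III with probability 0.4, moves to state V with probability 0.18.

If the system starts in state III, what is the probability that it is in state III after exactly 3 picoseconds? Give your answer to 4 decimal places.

Propagate the distribution vector 3 picoseconds from state III.
After 0 picoseconds: (0.0000, 1.0000, 0.0000)
After 1 picosecond: (0.2000, 0.4000, 0.4000)
After 2 picoseconds: (0.2160, 0.3880, 0.3960)
After 3 picoseconds: (0.2180, 0.3870, 0.3950)
P(in state III after 3 picoseconds) = 0.3870

0.3870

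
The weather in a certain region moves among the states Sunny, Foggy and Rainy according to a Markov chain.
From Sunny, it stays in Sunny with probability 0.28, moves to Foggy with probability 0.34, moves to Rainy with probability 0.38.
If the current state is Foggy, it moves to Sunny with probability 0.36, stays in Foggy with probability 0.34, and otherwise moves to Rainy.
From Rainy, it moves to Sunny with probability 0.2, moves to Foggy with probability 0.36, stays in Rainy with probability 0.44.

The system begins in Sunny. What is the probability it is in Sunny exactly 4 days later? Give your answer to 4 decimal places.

0.2778

Propagate the distribution vector 4 days from Sunny.
After 0 days: (1.0000, 0.0000, 0.0000)
After 1 day: (0.2800, 0.3400, 0.3800)
After 2 days: (0.2768, 0.3476, 0.3756)
After 3 days: (0.2778, 0.3475, 0.3747)
After 4 days: (0.2778, 0.3475, 0.3747)
P(in Sunny after 4 days) = 0.2778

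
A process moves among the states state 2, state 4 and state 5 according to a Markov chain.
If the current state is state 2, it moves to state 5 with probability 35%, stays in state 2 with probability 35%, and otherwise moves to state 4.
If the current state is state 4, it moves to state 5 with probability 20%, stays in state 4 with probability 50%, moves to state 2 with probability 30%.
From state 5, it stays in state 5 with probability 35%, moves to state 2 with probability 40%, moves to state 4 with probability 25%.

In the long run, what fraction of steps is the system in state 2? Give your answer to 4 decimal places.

Let the stationary distribution be π with π = πP and π_1 + π_2 + π_3 = 1.
π_1 = 0.35·π_1 + 0.3·π_2 + 0.4·π_3
π_2 = 0.3·π_1 + 0.5·π_2 + 0.25·π_3
Solving with the normalization constraint gives π = (0.3470, 0.3565, 0.2965).
So the stationary probability of state 2 is 0.3470.

0.3470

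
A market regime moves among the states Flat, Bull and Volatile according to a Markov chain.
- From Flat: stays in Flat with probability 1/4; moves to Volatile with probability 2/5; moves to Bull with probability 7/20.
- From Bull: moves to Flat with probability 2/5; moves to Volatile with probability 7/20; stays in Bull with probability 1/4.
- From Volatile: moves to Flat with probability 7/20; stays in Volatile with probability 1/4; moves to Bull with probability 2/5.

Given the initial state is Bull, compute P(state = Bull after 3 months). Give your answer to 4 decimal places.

0.3325

Propagate the distribution vector 3 months from Bull.
After 0 months: (0.0000, 1.0000, 0.0000)
After 1 month: (0.4000, 0.2500, 0.3500)
After 2 months: (0.3225, 0.3425, 0.3350)
After 3 months: (0.3349, 0.3325, 0.3326)
P(in Bull after 3 months) = 0.3325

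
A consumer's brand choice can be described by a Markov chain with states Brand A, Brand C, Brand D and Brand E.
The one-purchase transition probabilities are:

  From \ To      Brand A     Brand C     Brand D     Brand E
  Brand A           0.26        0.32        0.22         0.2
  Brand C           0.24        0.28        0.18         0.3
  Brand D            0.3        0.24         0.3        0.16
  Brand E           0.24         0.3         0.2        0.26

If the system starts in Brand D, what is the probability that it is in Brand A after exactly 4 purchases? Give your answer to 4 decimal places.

0.2585

Propagate the distribution vector 4 purchases from Brand D.
After 0 purchases: (0.0000, 0.0000, 1.0000, 0.0000)
After 1 purchase: (0.3000, 0.2400, 0.3000, 0.1600)
After 2 purchases: (0.2640, 0.2832, 0.2312, 0.2216)
After 3 purchases: (0.2592, 0.2857, 0.2227, 0.2324)
After 4 purchases: (0.2585, 0.2861, 0.2217, 0.2336)
P(in Brand A after 4 purchases) = 0.2585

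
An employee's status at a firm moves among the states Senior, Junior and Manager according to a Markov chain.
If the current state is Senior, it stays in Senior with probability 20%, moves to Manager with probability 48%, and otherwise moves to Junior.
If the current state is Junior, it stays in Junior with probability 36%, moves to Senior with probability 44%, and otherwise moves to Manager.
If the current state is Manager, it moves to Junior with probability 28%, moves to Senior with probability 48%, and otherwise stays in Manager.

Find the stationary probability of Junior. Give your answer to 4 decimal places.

0.3202

Let the stationary distribution be π with π = πP and π_1 + π_2 + π_3 = 1.
π_1 = 0.2·π_1 + 0.44·π_2 + 0.48·π_3
π_2 = 0.32·π_1 + 0.36·π_2 + 0.28·π_3
Solving with the normalization constraint gives π = (0.3650, 0.3202, 0.3148).
So the stationary probability of Junior is 0.3202.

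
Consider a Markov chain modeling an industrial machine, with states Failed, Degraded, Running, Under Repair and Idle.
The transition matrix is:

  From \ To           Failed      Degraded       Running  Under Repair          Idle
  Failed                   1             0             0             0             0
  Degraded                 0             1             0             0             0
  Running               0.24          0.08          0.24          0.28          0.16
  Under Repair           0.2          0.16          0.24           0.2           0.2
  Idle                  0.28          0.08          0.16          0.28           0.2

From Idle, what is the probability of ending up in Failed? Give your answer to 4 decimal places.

0.7139

Let h(s) be the probability of absorption at Failed starting from transient state s. Then h(Failed) = 1 and h(Degraded) = 0. By first-step analysis:
h(Running) = 0.24·1 + 0.08·0 + 0.24·h(Running) + 0.28·h(Under Repair) + 0.16·h(Idle)
h(Under Repair) = 0.2·1 + 0.16·0 + 0.24·h(Running) + 0.2·h(Under Repair) + 0.2·h(Idle)
h(Idle) = 0.28·1 + 0.08·0 + 0.16·h(Running) + 0.28·h(Under Repair) + 0.2·h(Idle)
Solving: h(Running) = 0.7015, h(Under Repair) = 0.6389, h(Idle) = 0.7139.
Starting from Idle, the probability is 0.7139.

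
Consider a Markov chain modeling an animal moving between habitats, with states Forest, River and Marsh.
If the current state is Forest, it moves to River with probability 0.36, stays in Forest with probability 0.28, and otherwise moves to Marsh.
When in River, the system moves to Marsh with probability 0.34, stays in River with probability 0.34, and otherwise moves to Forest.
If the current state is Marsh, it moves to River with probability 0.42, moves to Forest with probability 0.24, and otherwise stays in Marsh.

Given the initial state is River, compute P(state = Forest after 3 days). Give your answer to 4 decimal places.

0.2811

Propagate the distribution vector 3 days from River.
After 0 days: (0.0000, 1.0000, 0.0000)
After 1 day: (0.3200, 0.3400, 0.3400)
After 2 days: (0.2800, 0.3736, 0.3464)
After 3 days: (0.2811, 0.3733, 0.3456)
P(in Forest after 3 days) = 0.2811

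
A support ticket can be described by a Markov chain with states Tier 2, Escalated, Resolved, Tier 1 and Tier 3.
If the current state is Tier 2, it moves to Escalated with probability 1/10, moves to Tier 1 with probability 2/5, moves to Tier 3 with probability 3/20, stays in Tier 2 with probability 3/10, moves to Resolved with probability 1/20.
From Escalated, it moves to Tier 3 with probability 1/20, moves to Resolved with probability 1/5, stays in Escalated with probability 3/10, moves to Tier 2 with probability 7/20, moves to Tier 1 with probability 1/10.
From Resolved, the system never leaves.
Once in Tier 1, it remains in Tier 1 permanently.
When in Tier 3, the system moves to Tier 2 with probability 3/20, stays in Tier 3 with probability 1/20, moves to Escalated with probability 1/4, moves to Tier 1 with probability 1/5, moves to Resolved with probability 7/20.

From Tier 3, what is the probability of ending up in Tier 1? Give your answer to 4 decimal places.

Let h(s) be the probability of absorption at Tier 1 starting from transient state s. Then h(Tier 1) = 1 and h(Resolved) = 0. By first-step analysis:
h(Tier 2) = 0.3·h(Tier 2) + 0.1·h(Escalated) + 0.05·0 + 0.4·1 + 0.15·h(Tier 3)
h(Escalated) = 0.35·h(Tier 2) + 0.3·h(Escalated) + 0.2·0 + 0.1·1 + 0.05·h(Tier 3)
h(Tier 3) = 0.15·h(Tier 2) + 0.25·h(Escalated) + 0.35·0 + 0.2·1 + 0.05·h(Tier 3)
Solving: h(Tier 2) = 0.7521, h(Escalated) = 0.5528, h(Tier 3) = 0.4748.
Starting from Tier 3, the probability is 0.4748.

0.4748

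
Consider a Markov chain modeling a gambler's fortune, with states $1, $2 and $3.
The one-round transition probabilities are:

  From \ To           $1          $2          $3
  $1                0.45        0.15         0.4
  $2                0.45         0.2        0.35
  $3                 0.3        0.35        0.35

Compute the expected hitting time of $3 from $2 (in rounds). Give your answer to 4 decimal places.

2.6846

Let t(s) be the expected number of rounds to first reach $3 from state s, with t($3) = 0. Conditioning on the first round:
t($1) = 1 + 0.45·t($1) + 0.15·t($2)
t($2) = 1 + 0.45·t($1) + 0.2·t($2)
Solving: t($1) = 2.5503, t($2) = 2.6846.
Expected rounds from $2 to $3: 2.6846.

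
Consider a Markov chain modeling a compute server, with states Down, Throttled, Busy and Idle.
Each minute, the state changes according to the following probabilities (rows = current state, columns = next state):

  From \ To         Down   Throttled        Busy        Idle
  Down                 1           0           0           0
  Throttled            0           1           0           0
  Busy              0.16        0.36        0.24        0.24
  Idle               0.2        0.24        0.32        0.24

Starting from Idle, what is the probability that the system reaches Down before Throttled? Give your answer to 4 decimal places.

Let h(s) be the probability of absorption at Down starting from transient state s. Then h(Down) = 1 and h(Throttled) = 0. By first-step analysis:
h(Busy) = 0.16·1 + 0.36·0 + 0.24·h(Busy) + 0.24·h(Idle)
h(Idle) = 0.2·1 + 0.24·0 + 0.32·h(Busy) + 0.24·h(Idle)
Solving: h(Busy) = 0.3387, h(Idle) = 0.4058.
Starting from Idle, the probability is 0.4058.

0.4058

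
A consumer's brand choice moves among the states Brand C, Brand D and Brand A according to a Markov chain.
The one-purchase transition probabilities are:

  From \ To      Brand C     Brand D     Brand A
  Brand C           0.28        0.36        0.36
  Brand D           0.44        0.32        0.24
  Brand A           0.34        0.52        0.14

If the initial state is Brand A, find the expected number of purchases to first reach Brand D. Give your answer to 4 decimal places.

2.1337

Let t(s) be the expected number of purchases to first reach Brand D from state s, with t(Brand D) = 0. Conditioning on the first purchase:
t(Brand C) = 1 + 0.28·t(Brand C) + 0.36·t(Brand A)
t(Brand A) = 1 + 0.34·t(Brand C) + 0.14·t(Brand A)
Solving: t(Brand C) = 2.4557, t(Brand A) = 2.1337.
Expected purchases from Brand A to Brand D: 2.1337.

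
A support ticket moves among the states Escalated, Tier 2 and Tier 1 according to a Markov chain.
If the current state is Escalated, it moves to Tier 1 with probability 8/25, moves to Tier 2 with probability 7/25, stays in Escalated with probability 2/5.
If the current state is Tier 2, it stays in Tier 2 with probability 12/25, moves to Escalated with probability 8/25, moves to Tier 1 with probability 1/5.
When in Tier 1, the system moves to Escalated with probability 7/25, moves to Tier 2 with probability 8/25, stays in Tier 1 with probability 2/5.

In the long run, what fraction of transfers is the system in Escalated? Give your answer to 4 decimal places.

Let the stationary distribution be π with π = πP and π_1 + π_2 + π_3 = 1.
π_1 = 0.4·π_1 + 0.32·π_2 + 0.28·π_3
π_2 = 0.28·π_1 + 0.48·π_2 + 0.32·π_3
Solving with the normalization constraint gives π = (0.3348, 0.3650, 0.3002).
So the stationary probability of Escalated is 0.3348.

0.3348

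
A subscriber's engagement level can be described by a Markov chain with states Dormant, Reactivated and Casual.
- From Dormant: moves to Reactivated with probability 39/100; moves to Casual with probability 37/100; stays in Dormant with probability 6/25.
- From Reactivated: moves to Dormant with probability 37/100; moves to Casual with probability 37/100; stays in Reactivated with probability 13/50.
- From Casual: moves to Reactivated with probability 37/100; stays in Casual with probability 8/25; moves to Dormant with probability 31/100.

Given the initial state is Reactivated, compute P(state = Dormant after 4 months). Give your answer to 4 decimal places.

0.3086

Propagate the distribution vector 4 months from Reactivated.
After 0 months: (0.0000, 1.0000, 0.0000)
After 1 month: (0.3700, 0.2600, 0.3700)
After 2 months: (0.2997, 0.3488, 0.3515)
After 3 months: (0.3099, 0.3376, 0.3524)
After 4 months: (0.3086, 0.3391, 0.3524)
P(in Dormant after 4 months) = 0.3086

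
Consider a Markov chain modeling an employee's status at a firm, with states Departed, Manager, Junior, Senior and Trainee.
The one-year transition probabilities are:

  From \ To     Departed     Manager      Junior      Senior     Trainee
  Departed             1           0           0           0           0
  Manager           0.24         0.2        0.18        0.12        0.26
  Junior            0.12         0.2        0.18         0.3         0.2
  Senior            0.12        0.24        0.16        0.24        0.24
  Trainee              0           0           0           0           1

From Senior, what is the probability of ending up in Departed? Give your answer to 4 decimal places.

0.3819

Let h(s) be the probability of absorption at Departed starting from transient state s. Then h(Departed) = 1 and h(Trainee) = 0. By first-step analysis:
h(Manager) = 0.24·1 + 0.2·h(Manager) + 0.18·h(Junior) + 0.12·h(Senior) + 0.26·0
h(Junior) = 0.12·1 + 0.2·h(Manager) + 0.18·h(Junior) + 0.3·h(Senior) + 0.2·0
h(Senior) = 0.12·1 + 0.24·h(Manager) + 0.16·h(Junior) + 0.24·h(Senior) + 0.24·0
Solving: h(Manager) = 0.4461, h(Junior) = 0.3949, h(Senior) = 0.3819.
Starting from Senior, the probability is 0.3819.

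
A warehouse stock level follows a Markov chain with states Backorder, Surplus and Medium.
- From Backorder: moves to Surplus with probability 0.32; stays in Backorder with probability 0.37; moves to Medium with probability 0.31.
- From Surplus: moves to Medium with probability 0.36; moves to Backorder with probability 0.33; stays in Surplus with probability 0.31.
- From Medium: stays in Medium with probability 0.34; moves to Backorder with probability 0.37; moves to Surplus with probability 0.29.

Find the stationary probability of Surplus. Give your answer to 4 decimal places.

0.3069

Let the stationary distribution be π with π = πP and π_1 + π_2 + π_3 = 1.
π_1 = 0.37·π_1 + 0.33·π_2 + 0.37·π_3
π_2 = 0.32·π_1 + 0.31·π_2 + 0.29·π_3
Solving with the normalization constraint gives π = (0.3577, 0.3069, 0.3354).
So the stationary probability of Surplus is 0.3069.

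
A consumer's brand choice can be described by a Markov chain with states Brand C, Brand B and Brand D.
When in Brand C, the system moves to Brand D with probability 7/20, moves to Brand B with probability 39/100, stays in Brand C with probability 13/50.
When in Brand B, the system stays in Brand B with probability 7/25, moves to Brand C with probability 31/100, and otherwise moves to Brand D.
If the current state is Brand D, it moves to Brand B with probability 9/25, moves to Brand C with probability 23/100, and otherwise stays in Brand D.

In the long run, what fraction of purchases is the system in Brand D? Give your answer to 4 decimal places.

0.3941

Let the stationary distribution be π with π = πP and π_1 + π_2 + π_3 = 1.
π_1 = 0.26·π_1 + 0.31·π_2 + 0.23·π_3
π_2 = 0.39·π_1 + 0.28·π_2 + 0.36·π_3
Solving with the normalization constraint gives π = (0.2652, 0.3407, 0.3941).
So the stationary probability of Brand D is 0.3941.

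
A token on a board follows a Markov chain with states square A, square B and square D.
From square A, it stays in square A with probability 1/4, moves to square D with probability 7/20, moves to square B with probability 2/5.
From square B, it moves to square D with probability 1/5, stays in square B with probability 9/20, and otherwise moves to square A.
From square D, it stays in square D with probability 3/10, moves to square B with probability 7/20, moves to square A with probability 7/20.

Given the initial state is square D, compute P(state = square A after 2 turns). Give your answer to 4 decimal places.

0.3150

Sum over the intermediate state after 1 turn:
P = P(square D→square A)·P(square A→square A) + P(square D→square B)·P(square B→square A) + P(square D→square D)·P(square D→square A)
  = 0.35×0.25 + 0.35×0.35 + 0.3×0.35
  = 0.0875 + 0.1225 + 0.1050 = 0.3150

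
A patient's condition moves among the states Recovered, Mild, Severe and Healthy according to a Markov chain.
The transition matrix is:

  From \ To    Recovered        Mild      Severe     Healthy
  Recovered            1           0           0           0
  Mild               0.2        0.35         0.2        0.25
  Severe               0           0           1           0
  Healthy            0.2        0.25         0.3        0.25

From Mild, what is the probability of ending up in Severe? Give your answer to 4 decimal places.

0.5294

Let h(s) be the probability of absorption at Severe starting from transient state s. Then h(Severe) = 1 and h(Recovered) = 0. By first-step analysis:
h(Mild) = 0.2·0 + 0.35·h(Mild) + 0.2·1 + 0.25·h(Healthy)
h(Healthy) = 0.2·0 + 0.25·h(Mild) + 0.3·1 + 0.25·h(Healthy)
Solving: h(Mild) = 0.5294, h(Healthy) = 0.5765.
Starting from Mild, the probability is 0.5294.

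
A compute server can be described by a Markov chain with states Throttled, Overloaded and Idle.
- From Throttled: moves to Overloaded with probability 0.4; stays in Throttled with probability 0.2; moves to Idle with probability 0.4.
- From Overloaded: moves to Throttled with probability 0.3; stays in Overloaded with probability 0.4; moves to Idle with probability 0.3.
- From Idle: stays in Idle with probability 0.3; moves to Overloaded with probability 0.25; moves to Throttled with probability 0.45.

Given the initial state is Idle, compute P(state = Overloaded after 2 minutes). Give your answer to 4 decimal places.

0.3550

Sum over the intermediate state after 1 minute:
P = P(Idle→Throttled)·P(Throttled→Overloaded) + P(Idle→Overloaded)·P(Overloaded→Overloaded) + P(Idle→Idle)·P(Idle→Overloaded)
  = 0.45×0.4 + 0.25×0.4 + 0.3×0.25
  = 0.1800 + 0.1000 + 0.0750 = 0.3550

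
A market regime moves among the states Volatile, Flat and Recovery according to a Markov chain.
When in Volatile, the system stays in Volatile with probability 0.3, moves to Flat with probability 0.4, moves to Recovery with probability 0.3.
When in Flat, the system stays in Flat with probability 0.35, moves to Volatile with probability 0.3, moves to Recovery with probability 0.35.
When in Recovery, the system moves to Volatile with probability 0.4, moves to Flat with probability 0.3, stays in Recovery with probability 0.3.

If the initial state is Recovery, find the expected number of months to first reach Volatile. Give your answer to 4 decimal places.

Let t(s) be the expected number of months to first reach Volatile from state s, with t(Volatile) = 0. Conditioning on the first month:
t(Flat) = 1 + 0.35·t(Flat) + 0.35·t(Recovery)
t(Recovery) = 1 + 0.3·t(Flat) + 0.3·t(Recovery)
Solving: t(Flat) = 3.0000, t(Recovery) = 2.7143.
Expected months from Recovery to Volatile: 2.7143.

2.7143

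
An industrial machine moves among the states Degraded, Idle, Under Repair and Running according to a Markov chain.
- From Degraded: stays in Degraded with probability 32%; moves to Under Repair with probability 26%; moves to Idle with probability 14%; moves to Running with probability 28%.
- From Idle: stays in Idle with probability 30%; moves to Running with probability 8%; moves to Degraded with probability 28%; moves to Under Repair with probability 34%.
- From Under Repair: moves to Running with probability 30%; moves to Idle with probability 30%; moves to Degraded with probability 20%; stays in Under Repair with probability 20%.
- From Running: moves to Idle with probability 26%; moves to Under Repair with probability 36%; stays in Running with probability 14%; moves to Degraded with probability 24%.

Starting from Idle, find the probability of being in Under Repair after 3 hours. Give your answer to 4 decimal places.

0.2854

Propagate the distribution vector 3 hours from Idle.
After 0 hours: (0.0000, 1.0000, 0.0000, 0.0000)
After 1 hour: (0.2800, 0.3000, 0.3400, 0.0800)
After 2 hours: (0.2608, 0.2520, 0.2716, 0.2156)
After 3 hours: (0.2601, 0.2496, 0.2854, 0.2048)
P(in Under Repair after 3 hours) = 0.2854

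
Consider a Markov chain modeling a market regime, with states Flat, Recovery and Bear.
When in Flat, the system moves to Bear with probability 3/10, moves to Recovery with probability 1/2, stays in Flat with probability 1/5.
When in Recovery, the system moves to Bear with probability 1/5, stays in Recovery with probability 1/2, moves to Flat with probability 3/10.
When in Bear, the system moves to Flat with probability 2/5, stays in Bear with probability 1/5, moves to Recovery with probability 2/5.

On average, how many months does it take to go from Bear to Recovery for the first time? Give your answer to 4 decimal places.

2.3077

Let t(s) be the expected number of months to first reach Recovery from state s, with t(Recovery) = 0. Conditioning on the first month:
t(Flat) = 1 + 0.2·t(Flat) + 0.3·t(Bear)
t(Bear) = 1 + 0.4·t(Flat) + 0.2·t(Bear)
Solving: t(Flat) = 2.1154, t(Bear) = 2.3077.
Expected months from Bear to Recovery: 2.3077.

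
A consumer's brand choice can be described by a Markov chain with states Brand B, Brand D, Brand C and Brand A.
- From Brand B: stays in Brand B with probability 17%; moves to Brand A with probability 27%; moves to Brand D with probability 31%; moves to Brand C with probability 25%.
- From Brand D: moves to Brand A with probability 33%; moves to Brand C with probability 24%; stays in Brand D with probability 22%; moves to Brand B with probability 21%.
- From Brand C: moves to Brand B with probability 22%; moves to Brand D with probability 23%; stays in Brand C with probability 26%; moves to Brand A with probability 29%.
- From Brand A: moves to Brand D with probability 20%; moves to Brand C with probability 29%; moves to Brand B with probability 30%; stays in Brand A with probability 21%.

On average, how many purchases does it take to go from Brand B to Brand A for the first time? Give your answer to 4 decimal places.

3.4369

Let t(s) be the expected number of purchases to first reach Brand A from state s, with t(Brand A) = 0. Conditioning on the first purchase:
t(Brand B) = 1 + 0.17·t(Brand B) + 0.31·t(Brand D) + 0.25·t(Brand C)
t(Brand D) = 1 + 0.21·t(Brand B) + 0.22·t(Brand D) + 0.24·t(Brand C)
t(Brand C) = 1 + 0.22·t(Brand B) + 0.23·t(Brand D) + 0.26·t(Brand C)
Solving: t(Brand B) = 3.4369, t(Brand D) = 3.2482, t(Brand C) = 3.3827.
Expected purchases from Brand B to Brand A: 3.4369.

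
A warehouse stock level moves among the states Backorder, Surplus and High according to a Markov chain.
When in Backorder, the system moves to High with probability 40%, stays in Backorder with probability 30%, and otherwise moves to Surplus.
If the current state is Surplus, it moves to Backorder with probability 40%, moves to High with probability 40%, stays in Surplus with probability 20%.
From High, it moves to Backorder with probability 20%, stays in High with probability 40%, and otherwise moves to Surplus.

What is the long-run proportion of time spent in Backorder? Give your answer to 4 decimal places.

0.2909

Let the stationary distribution be π with π = πP and π_1 + π_2 + π_3 = 1.
π_1 = 0.3·π_1 + 0.4·π_2 + 0.2·π_3
π_2 = 0.3·π_1 + 0.2·π_2 + 0.4·π_3
Solving with the normalization constraint gives π = (0.2909, 0.3091, 0.4000).
So the stationary probability of Backorder is 0.2909.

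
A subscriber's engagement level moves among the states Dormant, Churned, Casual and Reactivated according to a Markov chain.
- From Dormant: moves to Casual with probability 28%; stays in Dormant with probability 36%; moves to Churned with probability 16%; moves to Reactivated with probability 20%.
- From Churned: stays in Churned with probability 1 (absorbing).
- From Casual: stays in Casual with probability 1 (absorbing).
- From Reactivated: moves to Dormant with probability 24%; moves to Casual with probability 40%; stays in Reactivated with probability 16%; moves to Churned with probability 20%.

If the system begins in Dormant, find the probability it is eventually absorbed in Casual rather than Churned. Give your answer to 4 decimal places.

Let h(s) be the probability of absorption at Casual starting from transient state s. Then h(Casual) = 1 and h(Churned) = 0. By first-step analysis:
h(Dormant) = 0.36·h(Dormant) + 0.16·0 + 0.28·1 + 0.2·h(Reactivated)
h(Reactivated) = 0.24·h(Dormant) + 0.2·0 + 0.4·1 + 0.16·h(Reactivated)
Solving: h(Dormant) = 0.6438, h(Reactivated) = 0.6601.
Starting from Dormant, the probability is 0.6438.

0.6438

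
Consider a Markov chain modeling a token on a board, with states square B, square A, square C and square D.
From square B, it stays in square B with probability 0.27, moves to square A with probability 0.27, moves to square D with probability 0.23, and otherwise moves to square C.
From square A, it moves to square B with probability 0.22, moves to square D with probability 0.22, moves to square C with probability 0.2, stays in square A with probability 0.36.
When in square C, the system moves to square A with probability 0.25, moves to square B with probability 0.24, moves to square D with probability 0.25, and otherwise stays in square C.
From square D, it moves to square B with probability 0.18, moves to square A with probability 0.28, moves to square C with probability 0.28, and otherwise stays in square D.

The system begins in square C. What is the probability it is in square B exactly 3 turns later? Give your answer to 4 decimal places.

Propagate the distribution vector 3 turns from square C.
After 0 turns: (0.0000, 0.0000, 1.0000, 0.0000)
After 1 turn: (0.2400, 0.2500, 0.2600, 0.2500)
After 2 turns: (0.2272, 0.2898, 0.2428, 0.2402)
After 3 turns: (0.2266, 0.2936, 0.2406, 0.2392)
P(in square B after 3 turns) = 0.2266

0.2266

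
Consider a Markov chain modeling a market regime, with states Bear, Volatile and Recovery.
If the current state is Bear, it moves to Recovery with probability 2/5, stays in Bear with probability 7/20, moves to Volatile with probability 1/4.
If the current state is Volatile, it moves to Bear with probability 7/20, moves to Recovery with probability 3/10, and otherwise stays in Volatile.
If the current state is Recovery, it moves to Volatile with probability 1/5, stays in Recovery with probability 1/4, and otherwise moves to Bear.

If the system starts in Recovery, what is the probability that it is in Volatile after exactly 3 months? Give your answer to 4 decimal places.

Propagate the distribution vector 3 months from Recovery.
After 0 months: (0.0000, 0.0000, 1.0000)
After 1 month: (0.5500, 0.2000, 0.2500)
After 2 months: (0.4000, 0.2575, 0.3425)
After 3 months: (0.4185, 0.2586, 0.3229)
P(in Volatile after 3 months) = 0.2586

0.2586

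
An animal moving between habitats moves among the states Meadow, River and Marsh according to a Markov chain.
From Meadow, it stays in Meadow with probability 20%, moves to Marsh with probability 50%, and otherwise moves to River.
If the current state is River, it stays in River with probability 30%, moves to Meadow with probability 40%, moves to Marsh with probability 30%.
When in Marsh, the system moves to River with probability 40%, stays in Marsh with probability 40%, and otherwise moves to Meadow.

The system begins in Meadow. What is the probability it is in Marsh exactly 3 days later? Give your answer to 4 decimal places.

Propagate the distribution vector 3 days from Meadow.
After 0 days: (1.0000, 0.0000, 0.0000)
After 1 day: (0.2000, 0.3000, 0.5000)
After 2 days: (0.2600, 0.3500, 0.3900)
After 3 days: (0.2700, 0.3390, 0.3910)
P(in Marsh after 3 days) = 0.3910

0.3910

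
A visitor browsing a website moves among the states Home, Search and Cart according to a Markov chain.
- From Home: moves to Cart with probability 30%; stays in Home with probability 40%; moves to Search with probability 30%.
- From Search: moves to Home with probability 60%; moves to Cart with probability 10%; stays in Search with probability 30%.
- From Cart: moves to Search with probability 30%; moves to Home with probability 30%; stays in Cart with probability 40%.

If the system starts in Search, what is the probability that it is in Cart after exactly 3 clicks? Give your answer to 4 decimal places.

Propagate the distribution vector 3 clicks from Search.
After 0 clicks: (0.0000, 1.0000, 0.0000)
After 1 click: (0.6000, 0.3000, 0.1000)
After 2 clicks: (0.4500, 0.3000, 0.2500)
After 3 clicks: (0.4350, 0.3000, 0.2650)
P(in Cart after 3 clicks) = 0.2650

0.2650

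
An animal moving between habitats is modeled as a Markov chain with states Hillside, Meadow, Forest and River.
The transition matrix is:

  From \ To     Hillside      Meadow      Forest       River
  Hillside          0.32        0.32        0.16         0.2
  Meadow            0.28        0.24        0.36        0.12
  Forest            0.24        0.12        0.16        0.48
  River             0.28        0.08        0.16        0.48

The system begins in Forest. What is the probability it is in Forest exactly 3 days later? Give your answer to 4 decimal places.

0.1926

Propagate the distribution vector 3 days from Forest.
After 0 days: (0.0000, 0.0000, 1.0000, 0.0000)
After 1 day: (0.2400, 0.1200, 0.1600, 0.4800)
After 2 days: (0.2832, 0.1632, 0.1840, 0.3696)
After 3 days: (0.2840, 0.1814, 0.1926, 0.3420)
P(in Forest after 3 days) = 0.1926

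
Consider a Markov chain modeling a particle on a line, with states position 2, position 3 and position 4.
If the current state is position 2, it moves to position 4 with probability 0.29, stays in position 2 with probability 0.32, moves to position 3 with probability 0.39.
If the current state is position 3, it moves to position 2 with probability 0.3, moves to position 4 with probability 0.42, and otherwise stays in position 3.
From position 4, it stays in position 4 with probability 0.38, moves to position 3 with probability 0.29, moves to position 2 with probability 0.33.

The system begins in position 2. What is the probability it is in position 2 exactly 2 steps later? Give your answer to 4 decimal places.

0.3151

Sum over the intermediate state after 1 step:
P = P(position 2→position 2)·P(position 2→position 2) + P(position 2→position 3)·P(position 3→position 2) + P(position 2→position 4)·P(position 4→position 2)
  = 0.32×0.32 + 0.39×0.3 + 0.29×0.33
  = 0.1024 + 0.1170 + 0.0957 = 0.3151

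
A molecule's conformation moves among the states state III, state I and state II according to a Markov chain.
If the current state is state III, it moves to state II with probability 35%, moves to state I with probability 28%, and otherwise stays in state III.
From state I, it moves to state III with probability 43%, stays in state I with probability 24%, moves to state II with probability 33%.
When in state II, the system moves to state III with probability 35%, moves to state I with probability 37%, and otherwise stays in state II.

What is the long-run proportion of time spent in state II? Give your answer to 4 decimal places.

Let the stationary distribution be π with π = πP and π_1 + π_2 + π_3 = 1.
π_1 = 0.37·π_1 + 0.43·π_2 + 0.35·π_3
π_2 = 0.28·π_1 + 0.24·π_2 + 0.37·π_3
Solving with the normalization constraint gives π = (0.3814, 0.2971, 0.3216).
So the stationary probability of state II is 0.3216.

0.3216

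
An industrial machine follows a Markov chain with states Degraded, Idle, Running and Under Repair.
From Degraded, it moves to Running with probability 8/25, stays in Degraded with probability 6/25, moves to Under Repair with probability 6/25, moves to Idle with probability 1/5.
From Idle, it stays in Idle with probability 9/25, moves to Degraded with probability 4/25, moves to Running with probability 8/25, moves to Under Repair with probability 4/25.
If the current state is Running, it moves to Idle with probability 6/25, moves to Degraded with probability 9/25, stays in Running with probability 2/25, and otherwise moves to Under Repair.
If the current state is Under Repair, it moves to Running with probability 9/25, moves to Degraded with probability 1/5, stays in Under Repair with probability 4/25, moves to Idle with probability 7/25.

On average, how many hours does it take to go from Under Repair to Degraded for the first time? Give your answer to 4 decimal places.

Let t(s) be the expected number of hours to first reach Degraded from state s, with t(Degraded) = 0. Conditioning on the first hour:
t(Idle) = 1 + 0.36·t(Idle) + 0.32·t(Running) + 0.16·t(Under Repair)
t(Running) = 1 + 0.24·t(Idle) + 0.08·t(Running) + 0.32·t(Under Repair)
t(Under Repair) = 1 + 0.28·t(Idle) + 0.36·t(Running) + 0.16·t(Under Repair)
Solving: t(Idle) = 4.5246, t(Running) = 3.7676, t(Under Repair) = 4.3134.
Expected hours from Under Repair to Degraded: 4.3134.

4.3134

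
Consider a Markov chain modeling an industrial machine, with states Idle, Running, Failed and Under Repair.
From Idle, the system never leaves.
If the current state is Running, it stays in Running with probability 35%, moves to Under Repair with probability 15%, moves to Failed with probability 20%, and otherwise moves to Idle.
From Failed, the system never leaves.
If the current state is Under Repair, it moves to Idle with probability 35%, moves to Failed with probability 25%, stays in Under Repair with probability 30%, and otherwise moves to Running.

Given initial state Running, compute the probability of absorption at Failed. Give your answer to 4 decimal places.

0.4034

Let h(s) be the probability of absorption at Failed starting from transient state s. Then h(Failed) = 1 and h(Idle) = 0. By first-step analysis:
h(Running) = 0.3·0 + 0.35·h(Running) + 0.2·1 + 0.15·h(Under Repair)
h(Under Repair) = 0.35·0 + 0.1·h(Running) + 0.25·1 + 0.3·h(Under Repair)
Solving: h(Running) = 0.4034, h(Under Repair) = 0.4148.
Starting from Running, the probability is 0.4034.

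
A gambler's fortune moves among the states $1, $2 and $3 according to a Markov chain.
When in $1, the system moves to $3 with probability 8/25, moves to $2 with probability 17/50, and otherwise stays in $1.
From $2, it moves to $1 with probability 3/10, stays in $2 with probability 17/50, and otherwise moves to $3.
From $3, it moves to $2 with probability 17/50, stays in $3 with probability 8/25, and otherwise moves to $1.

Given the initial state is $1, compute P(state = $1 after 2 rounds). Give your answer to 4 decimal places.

Sum over the intermediate state after 1 round:
P = P($1→$1)·P($1→$1) + P($1→$2)·P($2→$1) + P($1→$3)·P($3→$1)
  = 0.34×0.34 + 0.34×0.3 + 0.32×0.34
  = 0.1156 + 0.1020 + 0.1088 = 0.3264

0.3264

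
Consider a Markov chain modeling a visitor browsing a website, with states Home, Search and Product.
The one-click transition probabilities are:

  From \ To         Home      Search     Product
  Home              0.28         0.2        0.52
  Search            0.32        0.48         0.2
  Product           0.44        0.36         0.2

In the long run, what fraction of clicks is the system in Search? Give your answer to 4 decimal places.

0.3466

Let the stationary distribution be π with π = πP and π_1 + π_2 + π_3 = 1.
π_1 = 0.28·π_1 + 0.32·π_2 + 0.44·π_3
π_2 = 0.2·π_1 + 0.48·π_2 + 0.36·π_3
Solving with the normalization constraint gives π = (0.3435, 0.3466, 0.3099).
So the stationary probability of Search is 0.3466.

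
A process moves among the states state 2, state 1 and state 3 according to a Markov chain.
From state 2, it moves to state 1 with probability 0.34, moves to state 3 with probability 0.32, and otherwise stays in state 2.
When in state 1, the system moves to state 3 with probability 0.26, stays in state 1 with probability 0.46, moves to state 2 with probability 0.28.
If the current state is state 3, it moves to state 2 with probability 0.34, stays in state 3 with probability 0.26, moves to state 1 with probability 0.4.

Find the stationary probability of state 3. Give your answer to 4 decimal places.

0.2789

Let the stationary distribution be π with π = πP and π_1 + π_2 + π_3 = 1.
π_1 = 0.34·π_1 + 0.28·π_2 + 0.34·π_3
π_2 = 0.34·π_1 + 0.46·π_2 + 0.4·π_3
Solving with the normalization constraint gives π = (0.3157, 0.4054, 0.2789).
So the stationary probability of state 3 is 0.2789.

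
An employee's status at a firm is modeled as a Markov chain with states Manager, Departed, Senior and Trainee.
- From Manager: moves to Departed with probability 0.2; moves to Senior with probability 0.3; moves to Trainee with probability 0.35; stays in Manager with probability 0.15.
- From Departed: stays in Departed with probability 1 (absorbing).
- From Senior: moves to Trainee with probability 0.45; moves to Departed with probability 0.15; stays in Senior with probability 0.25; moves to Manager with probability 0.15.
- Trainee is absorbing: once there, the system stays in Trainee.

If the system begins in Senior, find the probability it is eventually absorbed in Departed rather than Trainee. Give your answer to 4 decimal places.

0.2658

Let h(s) be the probability of absorption at Departed starting from transient state s. Then h(Departed) = 1 and h(Trainee) = 0. By first-step analysis:
h(Manager) = 0.15·h(Manager) + 0.2·1 + 0.3·h(Senior) + 0.35·0
h(Senior) = 0.15·h(Manager) + 0.15·1 + 0.25·h(Senior) + 0.45·0
Solving: h(Manager) = 0.3291, h(Senior) = 0.2658.
Starting from Senior, the probability is 0.2658.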